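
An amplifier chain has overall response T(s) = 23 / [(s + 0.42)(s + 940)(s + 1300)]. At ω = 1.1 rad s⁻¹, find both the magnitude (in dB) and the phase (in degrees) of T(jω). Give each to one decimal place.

|T| = -95.9 dB, ∠T = -69.2°

|j1.1 + 0.42| = √(1.1² + 0.42²) = 1.177
|j1.1 + 940| = √(1.1² + 940²) = 940
|j1.1 + 1300| = √(1.1² + 1300²) = 1300
|T(j1.1)| = 23 / (1.177 × 940 × 1300) = 1.5985e-05
20 log₁₀(1.5985e-05) = -95.93 dB
∠(j1.1 + 0.42) = arctan(1.1/0.42) = 69.10°
∠(j1.1 + 940) = arctan(1.1/940) = 0.07°
∠(j1.1 + 1300) = arctan(1.1/1300) = 0.05°
∠T(j1.1) = − (69.10° + 0.07° + 0.05°) = -69.22°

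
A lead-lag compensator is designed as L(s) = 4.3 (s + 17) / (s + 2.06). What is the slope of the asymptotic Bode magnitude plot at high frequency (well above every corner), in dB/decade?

0 dB/decade

With 1 zero and 1 pole, the high-frequency asymptotic slope is 20 × (1 − 1) = 0 dB/decade.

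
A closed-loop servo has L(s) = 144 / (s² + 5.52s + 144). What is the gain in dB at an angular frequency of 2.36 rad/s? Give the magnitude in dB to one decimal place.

0.3 dB

|(j2.36)² + 5.52(j2.36) + 144| = |138.43 + j13.027| = 139
|L(j2.36)| = 144 / 139 = 1.0357
20 log₁₀(1.0357) = 0.30 dB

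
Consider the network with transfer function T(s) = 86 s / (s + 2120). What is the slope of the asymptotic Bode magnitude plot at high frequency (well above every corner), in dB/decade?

With 1 zero and 1 pole, the high-frequency asymptotic slope is 20 × (1 − 1) = 0 dB/decade.

0 dB/decade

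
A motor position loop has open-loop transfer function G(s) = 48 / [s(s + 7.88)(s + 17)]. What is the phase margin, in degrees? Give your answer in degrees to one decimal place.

Gain crossover: |G(jω)| = 1 at ω ≈ 0.358 rad/sec.
∠G(j0.358) = −90° − arctan(0.358/7.88) − arctan(0.358/17) ≈ -93.81°
PM = 180° + (-93.81°) = 86.19°

86.2°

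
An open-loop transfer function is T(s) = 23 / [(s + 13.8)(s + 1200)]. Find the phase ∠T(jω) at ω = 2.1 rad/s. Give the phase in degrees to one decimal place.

∠(j2.1 + 13.8) = arctan(2.1/13.8) = 8.65°
∠(j2.1 + 1200) = arctan(2.1/1200) = 0.10°
∠T(j2.1) = − (8.65° + 0.10°) = -8.75°

-8.8 deg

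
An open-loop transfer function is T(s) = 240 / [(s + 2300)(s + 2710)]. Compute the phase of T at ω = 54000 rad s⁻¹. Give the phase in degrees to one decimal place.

-174.7 deg

∠(j54000 + 2300) = arctan(54000/2300) = 87.56°
∠(j54000 + 2710) = arctan(54000/2710) = 87.13°
∠T(j54000) = − (87.56° + 87.13°) = -174.69°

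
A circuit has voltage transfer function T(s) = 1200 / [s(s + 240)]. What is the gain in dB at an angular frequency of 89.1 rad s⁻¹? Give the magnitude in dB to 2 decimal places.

|j89.1 + 240| = √(89.1² + 240²) = 256
|j89.1| = 89.1
|T(j89.1)| = 1200 / (256 × 89.1) = 0.052608
20 log₁₀(0.052608) = -25.579 dB

-25.58 dB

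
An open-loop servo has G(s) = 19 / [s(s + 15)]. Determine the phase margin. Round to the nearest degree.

Gain crossover: |G(jω)| = 1 at ω ≈ 1.26 rad/s.
∠G(j1.26) = −90° − arctan(1.26/15) ≈ -94.81°
PM = 180° + (-94.81°) = 85.19°

85°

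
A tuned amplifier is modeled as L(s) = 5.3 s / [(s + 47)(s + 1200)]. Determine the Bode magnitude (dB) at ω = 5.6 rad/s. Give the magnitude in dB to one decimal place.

|j5.6| = 5.6
|j5.6 + 47| = √(5.6² + 47²) = 47.33
|j5.6 + 1200| = √(5.6² + 1200²) = 1200
|L(j5.6)| = 5.3 × 5.6 / (47.33 × 1200) = 0.00052254
20 log₁₀(0.00052254) = -65.64 dB

-65.6 dB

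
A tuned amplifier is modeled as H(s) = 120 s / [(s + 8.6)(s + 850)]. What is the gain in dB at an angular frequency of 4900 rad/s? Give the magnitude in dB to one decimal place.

-32.3 dB

|j4900| = 4900
|j4900 + 8.6| = √(4900² + 8.6²) = 4900
|j4900 + 850| = √(4900² + 850²) = 4973
|H(j4900)| = 120 × 4900 / (4900 × 4973) = 0.024129
20 log₁₀(0.024129) = -32.35 dB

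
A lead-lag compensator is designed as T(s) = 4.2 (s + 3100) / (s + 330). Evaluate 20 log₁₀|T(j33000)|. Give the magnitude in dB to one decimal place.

|j33000 + 3100| = √(33000² + 3100²) = 3.315e+04
|j33000 + 330| = √(33000² + 330²) = 3.3e+04
|T(j33000)| = 4.2 × 3.315e+04 / 3.3e+04 = 4.2183
20 log₁₀(4.2183) = 12.50 dB

12.5 dB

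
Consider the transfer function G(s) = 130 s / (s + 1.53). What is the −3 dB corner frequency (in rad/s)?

For a single-pole high-pass, the −3 dB point is at the pole: ω = 1.53 rad/s.

1.53 rad/s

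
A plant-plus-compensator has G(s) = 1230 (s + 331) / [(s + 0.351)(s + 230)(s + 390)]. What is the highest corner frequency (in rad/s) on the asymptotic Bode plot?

390 rad/s

Break frequencies occur at each pole and zero magnitude: 0.351 rad/s, 230 rad/s, 331 rad/s, 390 rad/s.
The highest is 390 rad/s.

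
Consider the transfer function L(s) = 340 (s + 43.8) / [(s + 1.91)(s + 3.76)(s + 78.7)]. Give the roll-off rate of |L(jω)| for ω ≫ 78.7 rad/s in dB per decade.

-40 dB/decade

With 1 zero and 3 poles, the high-frequency asymptotic slope is 20 × (1 − 3) = -40 dB/decade.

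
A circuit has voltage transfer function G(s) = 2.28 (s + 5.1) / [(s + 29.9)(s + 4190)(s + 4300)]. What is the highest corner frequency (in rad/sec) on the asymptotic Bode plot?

Break frequencies occur at each pole and zero magnitude: 5.1 rad/sec, 29.9 rad/sec, 4190 rad/sec, 4300 rad/sec.
The highest is 4300 rad/sec.

4300 rad/sec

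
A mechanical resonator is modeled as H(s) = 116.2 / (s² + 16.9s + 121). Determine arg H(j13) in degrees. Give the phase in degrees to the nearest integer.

∠[(j13)² + 16.9(j13) + 121] = ∠[-48 + j219.7] = 102.32°
∠H(j13) = −102.32° = -102.32°

-102 deg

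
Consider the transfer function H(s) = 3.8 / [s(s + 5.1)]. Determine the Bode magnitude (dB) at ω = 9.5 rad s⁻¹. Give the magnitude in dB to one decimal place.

|j9.5 + 5.1| = √(9.5² + 5.1²) = 10.78
|j9.5| = 9.5
|H(j9.5)| = 3.8 / (10.78 × 9.5) = 0.037098
20 log₁₀(0.037098) = -28.61 dB

-28.6 dB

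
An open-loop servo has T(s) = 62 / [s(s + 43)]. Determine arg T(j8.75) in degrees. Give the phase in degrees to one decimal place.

∠(j8.75 + 43) = arctan(8.75/43) = 11.50°
∠(j8.75) = 90.00°
∠T(j8.75) = − (11.50° + 90.00°) = -101.50°

-101.5 deg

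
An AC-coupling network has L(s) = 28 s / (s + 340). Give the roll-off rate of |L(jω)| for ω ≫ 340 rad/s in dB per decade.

With 1 zero and 1 pole, the high-frequency asymptotic slope is 20 × (1 − 1) = 0 dB/decade.

0 dB/decade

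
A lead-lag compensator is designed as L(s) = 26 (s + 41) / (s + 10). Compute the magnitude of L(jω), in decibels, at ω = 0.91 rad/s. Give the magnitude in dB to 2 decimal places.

|j0.91 + 41| = √(0.91² + 41²) = 41.01
|j0.91 + 10| = √(0.91² + 10²) = 10.04
|L(j0.91)| = 26 × 41.01 / 10.04 = 106.19
20 log₁₀(106.19) = 40.521 dB

40.52 dB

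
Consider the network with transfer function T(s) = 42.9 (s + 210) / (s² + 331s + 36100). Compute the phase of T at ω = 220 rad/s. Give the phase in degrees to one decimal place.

-53.3 deg

∠(j220 + 210) = arctan(220/210) = 46.33°
∠[(j220)² + 331(j220) + 36100] = ∠[-12300 + j72820] = 99.59°
∠T(j220) = 46.33° − 99.59° = -53.26°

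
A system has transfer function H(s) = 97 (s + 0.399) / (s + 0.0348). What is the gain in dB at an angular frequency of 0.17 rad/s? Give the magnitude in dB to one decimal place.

|j0.17 + 0.399| = √(0.17² + 0.399²) = 0.4337
|j0.17 + 0.0348| = √(0.17² + 0.0348²) = 0.1735
|H(j0.17)| = 97 × 0.4337 / 0.1735 = 242.44
20 log₁₀(242.44) = 47.69 dB

47.7 dB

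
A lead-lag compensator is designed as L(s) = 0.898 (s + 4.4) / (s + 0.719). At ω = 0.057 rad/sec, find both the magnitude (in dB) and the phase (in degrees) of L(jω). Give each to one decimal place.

|j0.057 + 4.4| = √(0.057² + 4.4²) = 4.4
|j0.057 + 0.719| = √(0.057² + 0.719²) = 0.7213
|L(j0.057)| = 0.898 × 4.4 / 0.7213 = 5.4787
20 log₁₀(5.4787) = 14.77 dB
∠(j0.057 + 4.4) = arctan(0.057/4.4) = 0.74°
∠(j0.057 + 0.719) = arctan(0.057/0.719) = 4.53°
∠L(j0.057) = 0.74° − 4.53° = -3.79°

|L| = 14.8 dB, ∠L = -3.8 deg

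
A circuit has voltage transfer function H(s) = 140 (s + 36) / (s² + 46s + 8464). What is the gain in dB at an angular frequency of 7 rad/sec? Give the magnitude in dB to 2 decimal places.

-4.30 dB

|j7 + 36| = √(7² + 36²) = 36.67
|(j7)² + 46(j7) + 8464| = |8415 + j322| = 8421
|H(j7)| = 140 × 36.67 / 8421 = 0.6097
20 log₁₀(0.6097) = -4.298 dB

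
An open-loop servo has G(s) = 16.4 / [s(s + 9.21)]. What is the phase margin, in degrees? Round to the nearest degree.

Gain crossover: |G(jω)| = 1 at ω ≈ 1.75 rad/s.
∠G(j1.75) = −90° − arctan(1.75/9.21) ≈ -100.75°
PM = 180° + (-100.75°) = 79.25°

79 deg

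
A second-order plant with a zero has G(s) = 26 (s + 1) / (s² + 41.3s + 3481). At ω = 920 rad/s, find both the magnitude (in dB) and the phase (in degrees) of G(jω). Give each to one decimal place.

|j920 + 1| = √(920² + 1²) = 920
|(j920)² + 41.3(j920) + 3481| = |-8.4292e+05 + j37996| = 8.438e+05
|G(j920)| = 26 × 920 / 8.438e+05 = 0.028349
20 log₁₀(0.028349) = -30.95 dB
∠(j920 + 1) = arctan(920/1) = 89.94°
∠[(j920)² + 41.3(j920) + 3481] = ∠[-8.4292e+05 + j37996] = 177.42°
∠G(j920) = 89.94° − 177.42° = -87.48°

|G| = -30.9 dB, ∠G = -87.5°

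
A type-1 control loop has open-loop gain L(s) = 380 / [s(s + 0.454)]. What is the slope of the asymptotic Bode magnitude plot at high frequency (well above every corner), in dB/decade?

-40 dB/decade

With 0 zeros and 2 poles, the high-frequency asymptotic slope is 20 × (0 − 2) = -40 dB/decade.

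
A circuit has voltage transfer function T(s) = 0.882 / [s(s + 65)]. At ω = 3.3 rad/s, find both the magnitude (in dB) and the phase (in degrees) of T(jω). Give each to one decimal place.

|j3.3 + 65| = √(3.3² + 65²) = 65.08
|j3.3| = 3.3
|T(j3.3)| = 0.882 / (65.08 × 3.3) = 0.0041066
20 log₁₀(0.0041066) = -47.73 dB
∠(j3.3 + 65) = arctan(3.3/65) = 2.91°
∠(j3.3) = 90.00°
∠T(j3.3) = − (2.91° + 90.00°) = -92.91°

|T| = -47.7 dB, ∠T = -92.9°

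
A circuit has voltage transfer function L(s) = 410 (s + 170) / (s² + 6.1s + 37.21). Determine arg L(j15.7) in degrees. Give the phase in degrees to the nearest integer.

∠(j15.7 + 170) = arctan(15.7/170) = 5.28°
∠[(j15.7)² + 6.1(j15.7) + 37.21] = ∠[-209.28 + j95.77] = 155.41°
∠L(j15.7) = 5.28° − 155.41° = -150.13°

-150°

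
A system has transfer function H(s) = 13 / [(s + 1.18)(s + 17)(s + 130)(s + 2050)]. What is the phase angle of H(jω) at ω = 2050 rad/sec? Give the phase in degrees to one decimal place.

-310.9 deg

∠(j2050 + 1.18) = arctan(2050/1.18) = 89.97°
∠(j2050 + 17) = arctan(2050/17) = 89.52°
∠(j2050 + 130) = arctan(2050/130) = 86.37°
∠(j2050 + 2050) = arctan(2050/2050) = 45.00°
∠H(j2050) = − (89.97° + 89.52° + 86.37° + 45.00°) = -310.86°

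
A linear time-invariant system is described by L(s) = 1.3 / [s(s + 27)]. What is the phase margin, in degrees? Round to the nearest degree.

Gain crossover: |L(jω)| = 1 at ω ≈ 0.0481 rad/s.
∠L(j0.0481) = −90° − arctan(0.0481/27) ≈ -90.10°
PM = 180° + (-90.10°) = 89.90°

90°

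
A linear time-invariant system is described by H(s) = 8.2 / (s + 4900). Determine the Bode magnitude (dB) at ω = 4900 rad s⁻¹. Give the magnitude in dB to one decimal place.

-58.5 dB

|j4900 + 4900| = √(4900² + 4900²) = 6930
|H(j4900)| = 8.2 / 6930 = 0.0011833
20 log₁₀(0.0011833) = -58.54 dB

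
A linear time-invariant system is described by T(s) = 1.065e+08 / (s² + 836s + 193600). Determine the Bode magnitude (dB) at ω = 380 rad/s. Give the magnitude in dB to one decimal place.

50.4 dB

|(j380)² + 836(j380) + 193600| = |49200 + j3.1768e+05| = 3.215e+05
|T(j380)| = 1.065e+08 / 3.215e+05 = 331.29
20 log₁₀(331.29) = 50.40 dB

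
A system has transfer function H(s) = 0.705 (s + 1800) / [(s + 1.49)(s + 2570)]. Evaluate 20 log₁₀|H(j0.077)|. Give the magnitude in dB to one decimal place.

-9.6 dB

|j0.077 + 1800| = √(0.077² + 1800²) = 1800
|j0.077 + 1.49| = √(0.077² + 1.49²) = 1.492
|j0.077 + 2570| = √(0.077² + 2570²) = 2570
|H(j0.077)| = 0.705 × 1800 / (1.492 × 2570) = 0.33095
20 log₁₀(0.33095) = -9.60 dB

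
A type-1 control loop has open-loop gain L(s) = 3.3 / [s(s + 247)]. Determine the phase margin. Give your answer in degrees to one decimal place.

Gain crossover: |L(jω)| = 1 at ω ≈ 0.0134 rad/s.
∠L(j0.0134) = −90° − arctan(0.0134/247) ≈ -90.00°
PM = 180° + (-90.00°) = 90.00°

90.0°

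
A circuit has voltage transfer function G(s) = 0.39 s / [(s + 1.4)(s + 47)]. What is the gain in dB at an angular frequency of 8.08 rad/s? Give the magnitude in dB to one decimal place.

|j8.08| = 8.08
|j8.08 + 1.4| = √(8.08² + 1.4²) = 8.2
|j8.08 + 47| = √(8.08² + 47²) = 47.69
|G(j8.08)| = 0.39 × 8.08 / (8.2 × 47.69) = 0.0080578
20 log₁₀(0.0080578) = -41.88 dB

-41.9 dB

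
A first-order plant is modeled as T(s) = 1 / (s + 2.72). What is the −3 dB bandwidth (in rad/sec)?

For a single-pole low-pass, the −3 dB point is at the pole: ω = 2.72 rad/sec.

2.72 rad/sec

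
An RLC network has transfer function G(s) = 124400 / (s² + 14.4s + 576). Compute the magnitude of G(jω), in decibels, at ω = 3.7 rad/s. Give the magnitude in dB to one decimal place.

46.9 dB

|(j3.7)² + 14.4(j3.7) + 576| = |562.31 + j53.28| = 564.8
|G(j3.7)| = 124400 / 564.8 = 220.24
20 log₁₀(220.24) = 46.86 dB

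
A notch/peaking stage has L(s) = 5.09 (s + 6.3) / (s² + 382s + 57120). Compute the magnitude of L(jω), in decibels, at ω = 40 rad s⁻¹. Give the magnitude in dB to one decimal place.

-48.9 dB

|j40 + 6.3| = √(40² + 6.3²) = 40.49
|(j40)² + 382(j40) + 57120| = |55520 + j15280| = 5.758e+04
|L(j40)| = 5.09 × 40.49 / 5.758e+04 = 0.0035793
20 log₁₀(0.0035793) = -48.92 dB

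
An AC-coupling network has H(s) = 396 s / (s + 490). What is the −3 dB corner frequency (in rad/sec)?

490 rad/sec

For a single-pole high-pass, the −3 dB point is at the pole: ω = 490 rad/sec.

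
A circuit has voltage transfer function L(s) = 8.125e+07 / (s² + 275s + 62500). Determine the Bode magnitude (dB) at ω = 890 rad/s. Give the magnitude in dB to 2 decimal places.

|(j890)² + 275(j890) + 62500| = |-7.296e+05 + j2.4475e+05| = 7.696e+05
|L(j890)| = 8.125e+07 / 7.696e+05 = 105.58
20 log₁₀(105.58) = 40.472 dB

40.47 dB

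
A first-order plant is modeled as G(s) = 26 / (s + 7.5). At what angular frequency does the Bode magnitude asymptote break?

The single real pole at s = −7.5 gives a corner at ω = 7.5 rad s⁻¹.

7.5 rad s⁻¹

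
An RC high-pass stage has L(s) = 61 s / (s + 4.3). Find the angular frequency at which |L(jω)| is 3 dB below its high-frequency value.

For a single-pole high-pass, the −3 dB point is at the pole: ω = 4.3 rad s⁻¹.

4.3 rad s⁻¹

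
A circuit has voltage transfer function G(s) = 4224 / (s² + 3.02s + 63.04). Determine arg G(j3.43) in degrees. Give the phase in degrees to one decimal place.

∠[(j3.43)² + 3.02(j3.43) + 63.04] = ∠[51.275 + j10.359] = 11.42°
∠G(j3.43) = −11.42° = -11.42°

-11.4°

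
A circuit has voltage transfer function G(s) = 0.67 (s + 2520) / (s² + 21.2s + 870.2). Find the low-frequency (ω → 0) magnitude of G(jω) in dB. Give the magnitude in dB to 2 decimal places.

5.76 dB

G(0) = 0.67 × 2520 / 870.2 = 1.9402
20 log₁₀(1.9402) = 5.757 dB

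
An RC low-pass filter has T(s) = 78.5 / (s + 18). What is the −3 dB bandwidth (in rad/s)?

18 rad/s

For a single-pole low-pass, the −3 dB point is at the pole: ω = 18 rad/s.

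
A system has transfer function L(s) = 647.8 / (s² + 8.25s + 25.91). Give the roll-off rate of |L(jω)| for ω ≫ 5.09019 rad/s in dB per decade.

With 0 zeros and 2 poles, the high-frequency asymptotic slope is 20 × (0 − 2) = -40 dB/decade.

-40 dB/decade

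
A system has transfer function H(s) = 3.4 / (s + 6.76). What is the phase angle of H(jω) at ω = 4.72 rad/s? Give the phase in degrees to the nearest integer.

∠(j4.72 + 6.76) = arctan(4.72/6.76) = 34.92°
∠H(j4.72) = −34.92° = -34.92°

-35°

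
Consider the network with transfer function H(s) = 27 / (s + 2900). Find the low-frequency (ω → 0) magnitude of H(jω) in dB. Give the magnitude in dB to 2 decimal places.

H(0) = 27 / 2900 = 0.0093103
20 log₁₀(0.0093103) = -40.621 dB

-40.62 dB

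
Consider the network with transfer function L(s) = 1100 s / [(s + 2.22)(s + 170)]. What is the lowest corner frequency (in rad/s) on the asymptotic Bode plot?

2.22 rad/s

Break frequencies occur at each pole and zero magnitude: 2.22 rad/s, 170 rad/s.
The lowest is 2.22 rad/s.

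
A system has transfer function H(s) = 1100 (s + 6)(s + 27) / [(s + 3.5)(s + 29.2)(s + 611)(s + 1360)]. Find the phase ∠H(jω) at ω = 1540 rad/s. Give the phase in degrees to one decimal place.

-116.9°

∠(j1540 + 6) = arctan(1540/6) = 89.78°
∠(j1540 + 27) = arctan(1540/27) = 89.00°
∠(j1540 + 3.5) = arctan(1540/3.5) = 89.87°
∠(j1540 + 29.2) = arctan(1540/29.2) = 88.91°
∠(j1540 + 611) = arctan(1540/611) = 68.36°
∠(j1540 + 1360) = arctan(1540/1360) = 48.55°
∠H(j1540) = 89.78° + 89.00° − (89.87° + 88.91° + 68.36° + 48.55°) = -116.92°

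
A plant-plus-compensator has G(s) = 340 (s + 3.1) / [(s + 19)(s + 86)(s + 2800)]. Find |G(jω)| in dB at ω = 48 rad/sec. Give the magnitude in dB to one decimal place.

-58.8 dB

|j48 + 3.1| = √(48² + 3.1²) = 48.1
|j48 + 19| = √(48² + 19²) = 51.62
|j48 + 86| = √(48² + 86²) = 98.49
|j48 + 2800| = √(48² + 2800²) = 2800
|G(j48)| = 340 × 48.1 / (51.62 × 98.49 × 2800) = 0.0011486
20 log₁₀(0.0011486) = -58.80 dB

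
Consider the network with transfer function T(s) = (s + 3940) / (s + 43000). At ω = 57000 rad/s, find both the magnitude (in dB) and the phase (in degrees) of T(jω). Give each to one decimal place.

|T| = -1.9 dB, ∠T = 33.1°

|j57000 + 3940| = √(57000² + 3940²) = 5.714e+04
|j57000 + 43000| = √(57000² + 43000²) = 7.14e+04
|T(j57000)| = 1 × 5.714e+04 / 7.14e+04 = 0.80022
20 log₁₀(0.80022) = -1.94 dB
∠(j57000 + 3940) = arctan(57000/3940) = 86.05°
∠(j57000 + 43000) = arctan(57000/43000) = 52.97°
∠T(j57000) = 86.05° − 52.97° = 33.08°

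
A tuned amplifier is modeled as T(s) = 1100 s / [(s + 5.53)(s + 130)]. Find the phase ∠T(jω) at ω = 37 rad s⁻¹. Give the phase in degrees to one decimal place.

-7.4 deg

∠(j37) = 90.00°
∠(j37 + 5.53) = arctan(37/5.53) = 81.50°
∠(j37 + 130) = arctan(37/130) = 15.89°
∠T(j37) = 90.00° − (81.50° + 15.89°) = -7.39°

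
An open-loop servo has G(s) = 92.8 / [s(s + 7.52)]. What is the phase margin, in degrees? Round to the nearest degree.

42°

Gain crossover: |G(jω)| = 1 at ω ≈ 8.29 rad s⁻¹.
∠G(j8.29) = −90° − arctan(8.29/7.52) ≈ -137.79°
PM = 180° + (-137.79°) = 42.21°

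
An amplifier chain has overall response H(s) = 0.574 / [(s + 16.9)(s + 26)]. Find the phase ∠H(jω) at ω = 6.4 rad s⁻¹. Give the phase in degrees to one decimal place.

∠(j6.4 + 16.9) = arctan(6.4/16.9) = 20.74°
∠(j6.4 + 26) = arctan(6.4/26) = 13.83°
∠H(j6.4) = − (20.74° + 13.83°) = -34.57°

-34.6 deg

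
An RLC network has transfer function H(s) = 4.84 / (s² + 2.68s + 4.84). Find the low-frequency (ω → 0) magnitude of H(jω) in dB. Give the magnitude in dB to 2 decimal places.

0.00 dB

H(0) = 4.84 / 4.84 = 1
20 log₁₀(1) = 0.000 dB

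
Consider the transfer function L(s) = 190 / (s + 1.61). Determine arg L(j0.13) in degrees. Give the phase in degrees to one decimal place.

-4.6 deg

∠(j0.13 + 1.61) = arctan(0.13/1.61) = 4.62°
∠L(j0.13) = −4.62° = -4.62°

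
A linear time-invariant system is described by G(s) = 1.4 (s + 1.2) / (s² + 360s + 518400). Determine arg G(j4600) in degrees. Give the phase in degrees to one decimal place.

∠(j4600 + 1.2) = arctan(4600/1.2) = 89.99°
∠[(j4600)² + 360(j4600) + 518400] = ∠[-2.0642e+07 + j1.656e+06] = 175.41°
∠G(j4600) = 89.99° − 175.41° = -85.43°

-85.4 deg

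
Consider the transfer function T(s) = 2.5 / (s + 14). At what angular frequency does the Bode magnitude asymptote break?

The single real pole at s = −14 gives a corner at ω = 14 rad/s.

14 rad/s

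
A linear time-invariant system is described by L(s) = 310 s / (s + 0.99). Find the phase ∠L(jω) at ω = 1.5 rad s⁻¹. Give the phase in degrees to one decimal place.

33.4°

∠(j1.5) = 90.00°
∠(j1.5 + 0.99) = arctan(1.5/0.99) = 56.58°
∠L(j1.5) = 90.00° − 56.58° = 33.42°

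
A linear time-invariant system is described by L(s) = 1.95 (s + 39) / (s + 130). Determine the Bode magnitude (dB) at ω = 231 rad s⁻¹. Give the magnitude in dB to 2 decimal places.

|j231 + 39| = √(231² + 39²) = 234.3
|j231 + 130| = √(231² + 130²) = 265.1
|L(j231)| = 1.95 × 234.3 / 265.1 = 1.7234
20 log₁₀(1.7234) = 4.728 dB

4.73 dB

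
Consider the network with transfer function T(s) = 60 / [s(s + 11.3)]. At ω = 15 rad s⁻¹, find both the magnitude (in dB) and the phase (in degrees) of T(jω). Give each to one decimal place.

|T| = -13.4 dB, ∠T = -143.0 deg

|j15 + 11.3| = √(15² + 11.3²) = 18.78
|j15| = 15
|T(j15)| = 60 / (18.78 × 15) = 0.21299
20 log₁₀(0.21299) = -13.43 dB
∠(j15 + 11.3) = arctan(15/11.3) = 53.01°
∠(j15) = 90.00°
∠T(j15) = − (53.01° + 90.00°) = -143.01°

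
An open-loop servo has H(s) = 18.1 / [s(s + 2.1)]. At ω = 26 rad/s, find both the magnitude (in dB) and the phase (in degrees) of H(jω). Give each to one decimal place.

|j26 + 2.1| = √(26² + 2.1²) = 26.08
|j26| = 26
|H(j26)| = 18.1 / (26.08 × 26) = 0.026688
20 log₁₀(0.026688) = -31.47 dB
∠(j26 + 2.1) = arctan(26/2.1) = 85.38°
∠(j26) = 90.00°
∠H(j26) = − (85.38° + 90.00°) = -175.38°

|H| = -31.5 dB, ∠H = -175.4 deg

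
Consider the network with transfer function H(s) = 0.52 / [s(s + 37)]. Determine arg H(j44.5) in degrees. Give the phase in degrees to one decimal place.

-140.3 deg

∠(j44.5 + 37) = arctan(44.5/37) = 50.26°
∠(j44.5) = 90.00°
∠H(j44.5) = − (50.26° + 90.00°) = -140.26°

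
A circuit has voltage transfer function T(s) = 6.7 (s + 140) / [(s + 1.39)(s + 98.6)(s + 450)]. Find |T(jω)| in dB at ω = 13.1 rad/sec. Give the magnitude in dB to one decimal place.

-55.9 dB

|j13.1 + 140| = √(13.1² + 140²) = 140.6
|j13.1 + 1.39| = √(13.1² + 1.39²) = 13.17
|j13.1 + 98.6| = √(13.1² + 98.6²) = 99.47
|j13.1 + 450| = √(13.1² + 450²) = 450.2
|T(j13.1)| = 6.7 × 140.6 / (13.17 × 99.47 × 450.2) = 0.0015971
20 log₁₀(0.0015971) = -55.93 dB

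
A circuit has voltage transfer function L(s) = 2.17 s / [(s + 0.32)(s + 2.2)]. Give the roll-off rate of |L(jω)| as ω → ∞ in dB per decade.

-20 dB/decade

With 1 zero and 2 poles, the high-frequency asymptotic slope is 20 × (1 − 2) = -20 dB/decade.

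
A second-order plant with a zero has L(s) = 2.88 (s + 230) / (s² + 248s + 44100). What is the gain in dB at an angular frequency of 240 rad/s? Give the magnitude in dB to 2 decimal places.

|j240 + 230| = √(240² + 230²) = 332.4
|(j240)² + 248(j240) + 44100| = |-13500 + j59520| = 6.103e+04
|L(j240)| = 2.88 × 332.4 / 6.103e+04 = 0.015686
20 log₁₀(0.015686) = -36.090 dB

-36.09 dB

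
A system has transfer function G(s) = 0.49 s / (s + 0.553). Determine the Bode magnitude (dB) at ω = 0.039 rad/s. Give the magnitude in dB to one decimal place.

-29.3 dB

|j0.039| = 0.039
|j0.039 + 0.553| = √(0.039² + 0.553²) = 0.5544
|G(j0.039)| = 0.49 × 0.039 / 0.5544 = 0.034471
20 log₁₀(0.034471) = -29.25 dB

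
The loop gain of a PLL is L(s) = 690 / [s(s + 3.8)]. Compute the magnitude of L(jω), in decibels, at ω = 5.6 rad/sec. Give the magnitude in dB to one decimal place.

25.2 dB

|j5.6 + 3.8| = √(5.6² + 3.8²) = 6.768
|j5.6| = 5.6
|L(j5.6)| = 690 / (6.768 × 5.6) = 18.207
20 log₁₀(18.207) = 25.20 dB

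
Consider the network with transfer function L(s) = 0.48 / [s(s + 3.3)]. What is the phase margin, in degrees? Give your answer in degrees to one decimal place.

87.5°

Gain crossover: |L(jω)| = 1 at ω ≈ 0.145 rad/s.
∠L(j0.145) = −90° − arctan(0.145/3.3) ≈ -92.52°
PM = 180° + (-92.52°) = 87.48°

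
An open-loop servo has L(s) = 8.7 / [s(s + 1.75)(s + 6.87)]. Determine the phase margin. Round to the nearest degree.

Gain crossover: |L(jω)| = 1 at ω ≈ 0.672 rad/s.
∠L(j0.672) = −90° − arctan(0.672/1.75) − arctan(0.672/6.87) ≈ -116.60°
PM = 180° + (-116.60°) = 63.40°

63°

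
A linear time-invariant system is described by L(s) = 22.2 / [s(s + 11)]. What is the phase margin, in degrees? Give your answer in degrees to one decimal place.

79.8 deg

Gain crossover: |L(jω)| = 1 at ω ≈ 1.99 rad/sec.
∠L(j1.99) = −90° − arctan(1.99/11) ≈ -100.23°
PM = 180° + (-100.23°) = 79.77°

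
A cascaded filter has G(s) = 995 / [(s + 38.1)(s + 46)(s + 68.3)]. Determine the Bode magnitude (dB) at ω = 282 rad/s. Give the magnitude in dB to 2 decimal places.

|j282 + 38.1| = √(282² + 38.1²) = 284.6
|j282 + 46| = √(282² + 46²) = 285.7
|j282 + 68.3| = √(282² + 68.3²) = 290.2
|G(j282)| = 995 / (284.6 × 285.7 × 290.2) = 4.2176e-05
20 log₁₀(4.2176e-05) = -87.499 dB

-87.50 dB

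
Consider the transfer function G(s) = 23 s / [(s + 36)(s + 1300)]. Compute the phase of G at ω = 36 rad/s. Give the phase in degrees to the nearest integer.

∠(j36) = 90.00°
∠(j36 + 36) = arctan(36/36) = 45.00°
∠(j36 + 1300) = arctan(36/1300) = 1.59°
∠G(j36) = 90.00° − (45.00° + 1.59°) = 43.41°

43°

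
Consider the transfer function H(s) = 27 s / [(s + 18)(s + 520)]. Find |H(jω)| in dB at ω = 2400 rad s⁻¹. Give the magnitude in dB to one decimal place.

|j2400| = 2400
|j2400 + 18| = √(2400² + 18²) = 2400
|j2400 + 520| = √(2400² + 520²) = 2456
|H(j2400)| = 27 × 2400 / (2400 × 2456) = 0.010995
20 log₁₀(0.010995) = -39.18 dB

-39.2 dB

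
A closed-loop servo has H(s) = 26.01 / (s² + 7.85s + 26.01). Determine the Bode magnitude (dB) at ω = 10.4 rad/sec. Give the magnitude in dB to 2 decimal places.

|(j10.4)² + 7.85(j10.4) + 26.01| = |-82.15 + j81.64| = 115.8
|H(j10.4)| = 26.01 / 115.8 = 0.22458
20 log₁₀(0.22458) = -12.973 dB

-12.97 dB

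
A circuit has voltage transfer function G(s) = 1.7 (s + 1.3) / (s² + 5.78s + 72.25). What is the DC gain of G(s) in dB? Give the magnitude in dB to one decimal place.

-30.3 dB

G(0) = 1.7 × 1.3 / 72.25 = 0.030588
20 log₁₀(0.030588) = -30.29 dB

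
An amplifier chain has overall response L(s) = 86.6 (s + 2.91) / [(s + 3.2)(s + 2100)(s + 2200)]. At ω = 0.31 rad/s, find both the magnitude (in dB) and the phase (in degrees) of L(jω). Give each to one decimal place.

|L| = -95.4 dB, ∠L = 0.5°

|j0.31 + 2.91| = √(0.31² + 2.91²) = 2.926
|j0.31 + 3.2| = √(0.31² + 3.2²) = 3.215
|j0.31 + 2100| = √(0.31² + 2100²) = 2100
|j0.31 + 2200| = √(0.31² + 2200²) = 2200
|L(j0.31)| = 86.6 × 2.926 / (3.215 × 2100 × 2200) = 1.7062e-05
20 log₁₀(1.7062e-05) = -95.36 dB
∠(j0.31 + 2.91) = arctan(0.31/2.91) = 6.08°
∠(j0.31 + 3.2) = arctan(0.31/3.2) = 5.53°
∠(j0.31 + 2100) = arctan(0.31/2100) = 0.01°
∠(j0.31 + 2200) = arctan(0.31/2200) = 0.01°
∠L(j0.31) = 6.08° − (5.53° + 0.01° + 0.01°) = 0.53°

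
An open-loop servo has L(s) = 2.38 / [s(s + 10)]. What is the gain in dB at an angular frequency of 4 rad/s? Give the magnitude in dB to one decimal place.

|j4 + 10| = √(4² + 10²) = 10.77
|j4| = 4
|L(j4)| = 2.38 / (10.77 × 4) = 0.055244
20 log₁₀(0.055244) = -25.15 dB

-25.2 dB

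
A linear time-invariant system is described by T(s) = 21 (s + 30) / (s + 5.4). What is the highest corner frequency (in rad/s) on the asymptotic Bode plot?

30 rad/s

Break frequencies occur at each pole and zero magnitude: 5.4 rad/s, 30 rad/s.
The highest is 30 rad/s.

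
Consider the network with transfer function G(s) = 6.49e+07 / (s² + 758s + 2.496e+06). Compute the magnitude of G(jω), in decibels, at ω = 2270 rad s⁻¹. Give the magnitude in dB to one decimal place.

|(j2270)² + 758(j2270) + 2.496e+06| = |-2.6569e+06 + j1.7207e+06| = 3.165e+06
|G(j2270)| = 6.49e+07 / 3.165e+06 = 20.503
20 log₁₀(20.503) = 26.24 dB

26.2 dB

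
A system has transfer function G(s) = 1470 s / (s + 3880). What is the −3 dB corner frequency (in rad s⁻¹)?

For a single-pole high-pass, the −3 dB point is at the pole: ω = 3880 rad s⁻¹.

3880 rad s⁻¹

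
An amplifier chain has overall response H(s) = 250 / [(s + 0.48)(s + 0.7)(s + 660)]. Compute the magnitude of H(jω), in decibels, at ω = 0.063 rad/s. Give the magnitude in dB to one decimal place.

|j0.063 + 0.48| = √(0.063² + 0.48²) = 0.4841
|j0.063 + 0.7| = √(0.063² + 0.7²) = 0.7028
|j0.063 + 660| = √(0.063² + 660²) = 660
|H(j0.063)| = 250 / (0.4841 × 0.7028 × 660) = 1.1133
20 log₁₀(1.1133) = 0.93 dB

0.9 dB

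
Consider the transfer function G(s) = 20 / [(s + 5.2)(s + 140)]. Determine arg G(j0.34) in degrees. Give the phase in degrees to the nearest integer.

∠(j0.34 + 5.2) = arctan(0.34/5.2) = 3.74°
∠(j0.34 + 140) = arctan(0.34/140) = 0.14°
∠G(j0.34) = − (3.74° + 0.14°) = -3.88°

-4°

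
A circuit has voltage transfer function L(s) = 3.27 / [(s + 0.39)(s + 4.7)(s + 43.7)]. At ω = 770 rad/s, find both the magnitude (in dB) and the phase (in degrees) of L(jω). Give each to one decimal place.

|L| = -162.9 dB, ∠L = -266.4°

|j770 + 0.39| = √(770² + 0.39²) = 770
|j770 + 4.7| = √(770² + 4.7²) = 770
|j770 + 43.7| = √(770² + 43.7²) = 771.2
|L(j770)| = 3.27 / (770 × 770 × 771.2) = 7.151e-09
20 log₁₀(7.151e-09) = -162.91 dB
∠(j770 + 0.39) = arctan(770/0.39) = 89.97°
∠(j770 + 4.7) = arctan(770/4.7) = 89.65°
∠(j770 + 43.7) = arctan(770/43.7) = 86.75°
∠L(j770) = − (89.97° + 89.65° + 86.75°) = -266.37°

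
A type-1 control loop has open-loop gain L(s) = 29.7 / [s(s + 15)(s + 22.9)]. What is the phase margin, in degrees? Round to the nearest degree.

89 deg

Gain crossover: |L(jω)| = 1 at ω ≈ 0.0865 rad/s.
∠L(j0.0865) = −90° − arctan(0.0865/15) − arctan(0.0865/22.9) ≈ -90.55°
PM = 180° + (-90.55°) = 89.45°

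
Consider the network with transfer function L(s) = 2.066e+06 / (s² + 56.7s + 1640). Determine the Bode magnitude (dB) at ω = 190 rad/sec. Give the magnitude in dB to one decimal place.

|(j190)² + 56.7(j190) + 1640| = |-34460 + j10773| = 3.61e+04
|L(j190)| = 2.066e+06 / 3.61e+04 = 57.222
20 log₁₀(57.222) = 35.15 dB

35.2 dB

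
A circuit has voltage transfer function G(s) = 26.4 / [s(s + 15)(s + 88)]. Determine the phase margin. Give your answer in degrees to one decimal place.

89.9 deg

Gain crossover: |G(jω)| = 1 at ω ≈ 0.02 rad/s.
∠G(j0.02) = −90° − arctan(0.02/15) − arctan(0.02/88) ≈ -90.09°
PM = 180° + (-90.09°) = 89.91°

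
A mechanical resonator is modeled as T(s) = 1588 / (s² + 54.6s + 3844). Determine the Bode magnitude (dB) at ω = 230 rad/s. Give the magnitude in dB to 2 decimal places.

-30.07 dB

|(j230)² + 54.6(j230) + 3844| = |-49056 + j12558| = 5.064e+04
|T(j230)| = 1588 / 5.064e+04 = 0.03136
20 log₁₀(0.03136) = -30.072 dB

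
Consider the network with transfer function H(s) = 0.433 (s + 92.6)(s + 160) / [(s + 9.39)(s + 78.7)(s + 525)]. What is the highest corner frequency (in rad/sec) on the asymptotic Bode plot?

Break frequencies occur at each pole and zero magnitude: 9.39 rad/sec, 78.7 rad/sec, 92.6 rad/sec, 160 rad/sec, 525 rad/sec.
The highest is 525 rad/sec.

525 rad/sec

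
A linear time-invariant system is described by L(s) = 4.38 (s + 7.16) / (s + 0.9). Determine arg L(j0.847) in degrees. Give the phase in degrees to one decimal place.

-36.5°

∠(j0.847 + 7.16) = arctan(0.847/7.16) = 6.75°
∠(j0.847 + 0.9) = arctan(0.847/0.9) = 43.26°
∠L(j0.847) = 6.75° − 43.26° = -36.52°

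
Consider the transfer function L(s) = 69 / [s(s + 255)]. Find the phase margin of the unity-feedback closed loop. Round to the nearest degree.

Gain crossover: |L(jω)| = 1 at ω ≈ 0.271 rad/s.
∠L(j0.271) = −90° − arctan(0.271/255) ≈ -90.06°
PM = 180° + (-90.06°) = 89.94°

90°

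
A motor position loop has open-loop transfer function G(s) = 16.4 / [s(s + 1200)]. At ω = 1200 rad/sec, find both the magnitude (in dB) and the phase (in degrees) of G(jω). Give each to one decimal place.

|j1200 + 1200| = √(1200² + 1200²) = 1697
|j1200| = 1200
|G(j1200)| = 16.4 / (1697 × 1200) = 8.0532e-06
20 log₁₀(8.0532e-06) = -101.88 dB
∠(j1200 + 1200) = arctan(1200/1200) = 45.00°
∠(j1200) = 90.00°
∠G(j1200) = − (45.00° + 90.00°) = -135.00°

|G| = -101.9 dB, ∠G = -135.0°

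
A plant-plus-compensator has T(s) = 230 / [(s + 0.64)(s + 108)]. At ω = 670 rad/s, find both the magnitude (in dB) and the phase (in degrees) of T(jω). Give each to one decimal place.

|j670 + 0.64| = √(670² + 0.64²) = 670
|j670 + 108| = √(670² + 108²) = 678.6
|T(j670)| = 230 / (670 × 678.6) = 0.00050583
20 log₁₀(0.00050583) = -65.92 dB
∠(j670 + 0.64) = arctan(670/0.64) = 89.95°
∠(j670 + 108) = arctan(670/108) = 80.84°
∠T(j670) = − (89.95° + 80.84°) = -170.79°

|T| = -65.9 dB, ∠T = -170.8°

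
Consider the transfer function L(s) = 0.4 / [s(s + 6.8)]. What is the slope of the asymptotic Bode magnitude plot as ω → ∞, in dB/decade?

With 0 zeros and 2 poles, the high-frequency asymptotic slope is 20 × (0 − 2) = -40 dB/decade.

-40 dB/decade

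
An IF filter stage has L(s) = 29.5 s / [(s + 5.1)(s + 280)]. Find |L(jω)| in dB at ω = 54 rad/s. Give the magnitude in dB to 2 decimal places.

|j54| = 54
|j54 + 5.1| = √(54² + 5.1²) = 54.24
|j54 + 280| = √(54² + 280²) = 285.2
|L(j54)| = 29.5 × 54 / (54.24 × 285.2) = 0.10299
20 log₁₀(0.10299) = -19.744 dB

-19.74 dB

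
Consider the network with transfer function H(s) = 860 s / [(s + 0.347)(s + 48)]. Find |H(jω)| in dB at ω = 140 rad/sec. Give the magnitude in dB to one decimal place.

15.3 dB

|j140| = 140
|j140 + 0.347| = √(140² + 0.347²) = 140
|j140 + 48| = √(140² + 48²) = 148
|H(j140)| = 860 × 140 / (140 × 148) = 5.8108
20 log₁₀(5.8108) = 15.28 dB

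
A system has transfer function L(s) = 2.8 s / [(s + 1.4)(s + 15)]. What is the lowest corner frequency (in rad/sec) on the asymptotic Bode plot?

1.4 rad/sec

Break frequencies occur at each pole and zero magnitude: 1.4 rad/sec, 15 rad/sec.
The lowest is 1.4 rad/sec.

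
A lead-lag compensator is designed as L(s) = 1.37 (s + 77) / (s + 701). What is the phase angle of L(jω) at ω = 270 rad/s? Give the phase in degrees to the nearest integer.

∠(j270 + 77) = arctan(270/77) = 74.08°
∠(j270 + 701) = arctan(270/701) = 21.06°
∠L(j270) = 74.08° − 21.06° = 53.02°

53°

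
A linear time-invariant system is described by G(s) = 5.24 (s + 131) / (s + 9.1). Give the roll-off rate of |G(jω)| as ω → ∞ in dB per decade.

0 dB/decade

With 1 zero and 1 pole, the high-frequency asymptotic slope is 20 × (1 − 1) = 0 dB/decade.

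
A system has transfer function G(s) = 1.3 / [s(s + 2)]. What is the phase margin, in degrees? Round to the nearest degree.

73°

Gain crossover: |G(jω)| = 1 at ω ≈ 0.621 rad/s.
∠G(j0.621) = −90° − arctan(0.621/2) ≈ -107.24°
PM = 180° + (-107.24°) = 72.76°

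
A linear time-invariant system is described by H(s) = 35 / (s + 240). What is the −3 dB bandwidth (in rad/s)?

240 rad/s

For a single-pole low-pass, the −3 dB point is at the pole: ω = 240 rad/s.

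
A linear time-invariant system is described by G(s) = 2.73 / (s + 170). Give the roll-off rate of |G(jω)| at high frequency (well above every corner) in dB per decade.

-20 dB/decade

With 0 zeros and 1 pole, the high-frequency asymptotic slope is 20 × (0 − 1) = -20 dB/decade.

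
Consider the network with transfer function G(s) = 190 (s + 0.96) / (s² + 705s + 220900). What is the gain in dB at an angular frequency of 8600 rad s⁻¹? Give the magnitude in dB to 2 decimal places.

-33.12 dB

|j8600 + 0.96| = √(8600² + 0.96²) = 8600
|(j8600)² + 705(j8600) + 220900| = |-7.3739e+07 + j6.063e+06| = 7.399e+07
|G(j8600)| = 190 × 8600 / 7.399e+07 = 0.022085
20 log₁₀(0.022085) = -33.118 dB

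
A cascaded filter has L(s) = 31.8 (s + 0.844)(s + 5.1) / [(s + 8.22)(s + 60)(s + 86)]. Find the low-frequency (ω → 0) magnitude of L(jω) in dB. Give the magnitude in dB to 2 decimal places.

L(0) = 31.8 × 0.844 × 5.1 / (8.22 × 60 × 86) = 0.0032271
20 log₁₀(0.0032271) = -49.824 dB

-49.82 dB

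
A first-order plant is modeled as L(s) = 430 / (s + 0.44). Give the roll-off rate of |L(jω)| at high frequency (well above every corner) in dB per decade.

With 0 zeros and 1 pole, the high-frequency asymptotic slope is 20 × (0 − 1) = -20 dB/decade.

-20 dB/decade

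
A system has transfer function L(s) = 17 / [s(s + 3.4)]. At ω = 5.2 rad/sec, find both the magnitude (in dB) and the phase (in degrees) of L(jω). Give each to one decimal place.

|L| = -5.6 dB, ∠L = -146.8°

|j5.2 + 3.4| = √(5.2² + 3.4²) = 6.213
|j5.2| = 5.2
|L(j5.2)| = 17 / (6.213 × 5.2) = 0.5262
20 log₁₀(0.5262) = -5.58 dB
∠(j5.2 + 3.4) = arctan(5.2/3.4) = 56.82°
∠(j5.2) = 90.00°
∠L(j5.2) = − (56.82° + 90.00°) = -146.82°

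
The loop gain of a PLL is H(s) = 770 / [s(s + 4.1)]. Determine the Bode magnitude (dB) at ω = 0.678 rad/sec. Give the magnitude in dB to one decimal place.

48.7 dB

|j0.678 + 4.1| = √(0.678² + 4.1²) = 4.156
|j0.678| = 0.678
|H(j0.678)| = 770 / (4.156 × 0.678) = 273.29
20 log₁₀(273.29) = 48.73 dB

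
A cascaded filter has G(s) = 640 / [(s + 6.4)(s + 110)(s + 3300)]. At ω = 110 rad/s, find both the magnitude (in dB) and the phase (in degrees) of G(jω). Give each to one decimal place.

|j110 + 6.4| = √(110² + 6.4²) = 110.2
|j110 + 110| = √(110² + 110²) = 155.6
|j110 + 3300| = √(110² + 3300²) = 3302
|G(j110)| = 640 / (110.2 × 155.6 × 3302) = 1.1308e-05
20 log₁₀(1.1308e-05) = -98.93 dB
∠(j110 + 6.4) = arctan(110/6.4) = 86.67°
∠(j110 + 110) = arctan(110/110) = 45.00°
∠(j110 + 3300) = arctan(110/3300) = 1.91°
∠G(j110) = − (86.67° + 45.00° + 1.91°) = -133.58°

|G| = -98.9 dB, ∠G = -133.6°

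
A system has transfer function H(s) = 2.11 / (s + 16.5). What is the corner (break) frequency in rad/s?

The single real pole at s = −16.5 gives a corner at ω = 16.5 rad/s.

16.5 rad/s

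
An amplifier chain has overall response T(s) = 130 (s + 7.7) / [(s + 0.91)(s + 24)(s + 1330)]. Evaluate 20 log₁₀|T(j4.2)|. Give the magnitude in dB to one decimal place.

|j4.2 + 7.7| = √(4.2² + 7.7²) = 8.771
|j4.2 + 0.91| = √(4.2² + 0.91²) = 4.297
|j4.2 + 24| = √(4.2² + 24²) = 24.36
|j4.2 + 1330| = √(4.2² + 1330²) = 1330
|T(j4.2)| = 130 × 8.771 / (4.297 × 24.36 × 1330) = 0.0081878
20 log₁₀(0.0081878) = -41.74 dB

-41.7 dB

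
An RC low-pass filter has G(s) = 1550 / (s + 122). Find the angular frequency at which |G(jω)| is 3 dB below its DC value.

For a single-pole low-pass, the −3 dB point is at the pole: ω = 122 rad/s.

122 rad/s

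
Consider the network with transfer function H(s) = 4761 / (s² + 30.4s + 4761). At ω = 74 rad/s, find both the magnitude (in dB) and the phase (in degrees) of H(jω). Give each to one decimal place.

|H| = 6.1 dB, ∠H = -107.6 deg

|(j74)² + 30.4(j74) + 4761| = |-715 + j2249.6| = 2360
|H(j74)| = 4761 / 2360 = 2.017
20 log₁₀(2.017) = 6.09 dB
∠[(j74)² + 30.4(j74) + 4761] = ∠[-715 + j2249.6] = 107.63°
∠H(j74) = −107.63° = -107.63°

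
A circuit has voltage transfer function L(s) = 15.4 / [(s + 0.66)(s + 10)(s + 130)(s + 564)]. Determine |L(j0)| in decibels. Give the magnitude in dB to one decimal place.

-89.9 dB

L(0) = 15.4 / (0.66 × 10 × 130 × 564) = 3.1824e-05
20 log₁₀(3.1824e-05) = -89.94 dB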